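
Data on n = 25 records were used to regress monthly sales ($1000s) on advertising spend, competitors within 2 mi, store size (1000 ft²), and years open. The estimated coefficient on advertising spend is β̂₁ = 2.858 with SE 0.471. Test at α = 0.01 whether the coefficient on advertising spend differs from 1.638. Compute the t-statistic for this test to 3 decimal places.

H₀: β₁ = 1.638 vs H₁: β₁ ≠ 1.638.
t = (β̂₁ − β₁⁰)/SE = (2.858 − 1.638) / 0.471 = 2.590.
df = n − k − 1 = 25 − 4 − 1 = 20.
Two-sided p ≈ 0.0175, which is ≥ 0.01, so fail to reject H₀.
The data are consistent with a true slope of 1.638 $1000s per unit of advertising spend, holding the other predictors fixed.

t = 2.590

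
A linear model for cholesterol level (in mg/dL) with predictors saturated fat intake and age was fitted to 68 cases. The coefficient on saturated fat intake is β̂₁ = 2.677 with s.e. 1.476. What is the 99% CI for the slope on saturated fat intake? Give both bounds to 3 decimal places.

df = n − k − 1 = 68 − 2 − 1 = 65.
t* = t_{0.005, 65} = 2.653604.
Margin = t* × SE = 2.653604 × 1.476 = 3.91672.
CI: 2.677 ± 3.91672 → (-1.240, 6.594).
With 99% confidence, each one-unit increase in saturated fat intake is associated with a change of between -1.240 and 6.594 mg/dL in cholesterol level, holding the other predictors fixed.

(-1.240, 6.594)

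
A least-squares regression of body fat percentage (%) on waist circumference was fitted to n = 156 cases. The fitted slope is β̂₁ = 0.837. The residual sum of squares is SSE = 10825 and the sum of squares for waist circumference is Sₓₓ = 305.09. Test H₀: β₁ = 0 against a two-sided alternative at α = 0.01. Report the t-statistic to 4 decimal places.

t = 1.7438

MSE = SSE/(n − 2) = 10825/154 = 70.2922.
SE(β̂₁) = √(MSE/Sₓₓ) = √(70.2922/305.09) = 0.479998.
t = 0.837 / 0.479998 = 1.7438.
df = n − 2 = 154.
Two-sided p ≈ 0.0832, which is ≥ 0.01, so fail to reject H₀.
The data do not give significant evidence of an association between waist circumference and body fat percentage.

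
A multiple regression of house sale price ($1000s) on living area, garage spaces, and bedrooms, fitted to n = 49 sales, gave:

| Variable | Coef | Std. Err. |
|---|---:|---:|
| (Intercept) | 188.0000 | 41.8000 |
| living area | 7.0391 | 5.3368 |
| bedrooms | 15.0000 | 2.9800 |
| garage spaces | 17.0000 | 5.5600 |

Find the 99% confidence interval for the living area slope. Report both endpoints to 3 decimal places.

Read off: b = 7.0391, SE = 5.3368 for living area.
df = n − k − 1 = 49 − 3 − 1 = 45.
t* = t_{0.005, 45} = 2.689585.
Margin = t* × SE = 2.689585 × 5.3368 = 14.35378.
CI: 7.0391 ± 14.35378 → (-7.315, 21.393).

(-7.315, 21.393)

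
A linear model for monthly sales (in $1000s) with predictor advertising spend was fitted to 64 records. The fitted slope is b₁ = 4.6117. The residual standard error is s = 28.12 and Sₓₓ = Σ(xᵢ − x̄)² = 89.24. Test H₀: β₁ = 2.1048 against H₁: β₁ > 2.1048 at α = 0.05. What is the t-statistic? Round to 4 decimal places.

t = 0.8422

SE(b₁) = s/√Sₓₓ = 28.12/√89.24 = 2.9767.
t = (4.6117 − 2.1048) / 2.9767 = 0.8422.
df = n − 2 = 62.
One-sided p ≈ 0.2015, which is ≥ 0.05, so fail to reject H₀.
The data do not give significant evidence that the true slope on advertising spend exceeds 2.1048 $1000s per unit.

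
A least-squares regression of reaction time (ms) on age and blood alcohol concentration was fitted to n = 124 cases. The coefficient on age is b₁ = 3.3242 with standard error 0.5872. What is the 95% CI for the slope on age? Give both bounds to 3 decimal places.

(2.162, 4.487)

df = n − k − 1 = 124 − 2 − 1 = 121.
t* = t_{0.025, 121} = 1.979764.
Margin = t* × SE = 1.979764 × 0.5872 = 1.16252.
CI: 3.3242 ± 1.16252 → (2.162, 4.487).
With 95% confidence, each one-unit increase in age is associated with a change of between 2.162 and 4.487 ms in reaction time, holding the other predictors fixed.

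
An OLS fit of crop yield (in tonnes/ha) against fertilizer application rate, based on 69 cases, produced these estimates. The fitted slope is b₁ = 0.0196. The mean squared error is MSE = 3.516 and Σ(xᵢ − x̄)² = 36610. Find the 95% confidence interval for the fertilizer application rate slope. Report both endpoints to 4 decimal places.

(0.0000, 0.0392)

SE(b₁) = √(MSE/Sₓₓ) = √(3.516/36610) = 0.00979997.
df = n − 2 = 67.
t* = t_{0.025, 67} = 1.996008.
Margin = t* × SE = 1.996008 × 0.00979997 = 0.019561.
CI: 0.0196 ± 0.019561 → (0.0000, 0.0392).
With 95% confidence, each one-unit increase in fertilizer application rate is associated with a change of between 0.0000 and 0.0392 tonnes/ha in crop yield.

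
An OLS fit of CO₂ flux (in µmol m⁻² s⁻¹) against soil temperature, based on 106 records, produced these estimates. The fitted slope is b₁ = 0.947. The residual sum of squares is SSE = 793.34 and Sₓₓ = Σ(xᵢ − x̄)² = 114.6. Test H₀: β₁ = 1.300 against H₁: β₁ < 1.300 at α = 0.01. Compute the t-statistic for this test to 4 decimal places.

MSE = SSE/(n − 2) = 793.34/104 = 7.62827.
SE(b₁) = √(MSE/Sₓₓ) = √(7.62827/114.6) = 0.258001.
t = (0.947 − 1.300) / 0.258001 = -1.3682.
df = n − 2 = 104.
One-sided p ≈ 0.0871, which is ≥ 0.01, so fail to reject H₀.
The data do not give significant evidence that the true slope on soil temperature is below 1.300 µmol m⁻² s⁻¹ per unit.

t = -1.3682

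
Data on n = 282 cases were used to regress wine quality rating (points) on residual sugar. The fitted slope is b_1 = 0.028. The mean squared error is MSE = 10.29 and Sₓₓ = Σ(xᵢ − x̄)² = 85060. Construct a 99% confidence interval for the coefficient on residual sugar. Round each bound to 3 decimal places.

SE(b_1) = √(MSE/Sₓₓ) = √(10.29/85060) = 0.0109988.
df = n − 2 = 280.
t* = t_{0.005, 280} = 2.593502.
Margin = t* × SE = 2.593502 × 0.0109988 = 0.02853.
CI: 0.028 ± 0.02853 → (-0.001, 0.057).
With 99% confidence, each one-unit increase in residual sugar is associated with a change of between -0.001 and 0.057 points in wine quality rating.

(-0.001, 0.057)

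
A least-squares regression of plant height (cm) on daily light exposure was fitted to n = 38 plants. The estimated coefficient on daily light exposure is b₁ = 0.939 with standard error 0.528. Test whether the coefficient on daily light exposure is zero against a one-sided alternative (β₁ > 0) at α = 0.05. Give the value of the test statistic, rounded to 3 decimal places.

H₀: β₁ = 0 vs H₁: β₁ > 0.
t = (b₁ − β₁⁰)/SE = 0.939 / 0.528 = 1.778.
df = n − 2 = 38 − 2 = 36.
One-sided p ≈ 0.0419, which is < 0.05, so reject H₀.
There is evidence that the true slope on daily light exposure is positive.

t = 1.778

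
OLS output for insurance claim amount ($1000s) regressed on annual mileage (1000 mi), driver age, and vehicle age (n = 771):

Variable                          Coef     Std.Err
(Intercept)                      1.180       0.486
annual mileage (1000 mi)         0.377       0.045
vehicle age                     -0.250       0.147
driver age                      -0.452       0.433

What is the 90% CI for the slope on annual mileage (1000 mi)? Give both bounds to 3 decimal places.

Read off: b = 0.377, SE = 0.045 for annual mileage (1000 mi).
df = n − k − 1 = 771 − 3 − 1 = 767.
t* = t_{0.05, 767} = 1.646843.
Margin = t* × SE = 1.646843 × 0.045 = 0.07411.
CI: 0.377 ± 0.07411 → (0.303, 0.451).

(0.303, 0.451)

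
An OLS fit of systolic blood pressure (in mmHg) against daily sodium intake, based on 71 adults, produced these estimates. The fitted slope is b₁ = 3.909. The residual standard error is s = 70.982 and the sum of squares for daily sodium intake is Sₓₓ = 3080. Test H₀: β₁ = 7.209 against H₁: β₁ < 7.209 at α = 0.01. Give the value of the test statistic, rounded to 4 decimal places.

SE(b₁) = s/√Sₓₓ = 70.982/√3080 = 1.27901.
t = (3.909 − 7.209) / 1.27901 = -2.5801.
df = n − 2 = 69.
One-sided p ≈ 0.0060, which is < 0.01, so reject H₀.
There is evidence that the true slope on daily sodium intake is below 7.209 mmHg per unit.

t = -2.5801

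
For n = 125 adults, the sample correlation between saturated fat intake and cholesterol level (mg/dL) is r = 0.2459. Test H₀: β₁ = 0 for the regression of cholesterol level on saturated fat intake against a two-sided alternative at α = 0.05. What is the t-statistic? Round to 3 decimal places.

t = r·√(n − 2)/√(1 − r²) = 0.2459·√123/√0.939533 = 2.814.
df = n − 2 = 123.
Two-sided p ≈ 0.0057, which is < 0.05, so reject H₀.
There is evidence of a linear association between saturated fat intake and cholesterol level.

t = 2.814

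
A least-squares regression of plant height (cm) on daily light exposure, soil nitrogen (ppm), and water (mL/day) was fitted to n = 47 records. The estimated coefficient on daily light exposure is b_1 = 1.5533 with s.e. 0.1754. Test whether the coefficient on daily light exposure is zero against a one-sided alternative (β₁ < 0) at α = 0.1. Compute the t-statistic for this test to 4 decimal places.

H₀: β₁ = 0 vs H₁: β₁ < 0.
t = (b_1 − β₁⁰)/SE = 1.5533 / 0.1754 = 8.8558.
df = n − k − 1 = 47 − 3 − 1 = 43.
One-sided p ≈ 1.0000, which is ≥ 0.1, so fail to reject H₀.
The data do not give significant evidence that the true slope on daily light exposure is negative, holding the other predictors fixed.

t = 8.8558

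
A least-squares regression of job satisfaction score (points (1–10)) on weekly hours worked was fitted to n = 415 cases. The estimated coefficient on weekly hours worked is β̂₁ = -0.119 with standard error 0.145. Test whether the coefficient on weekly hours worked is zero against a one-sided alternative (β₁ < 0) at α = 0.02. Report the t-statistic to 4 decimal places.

t = -0.8207

H₀: β₁ = 0 vs H₁: β₁ < 0.
t = (β̂₁ − β₁⁰)/SE = -0.119 / 0.145 = -0.8207.
df = n − 2 = 415 − 2 = 413.
One-sided p ≈ 0.2061, which is ≥ 0.02, so fail to reject H₀.
The data do not give significant evidence that the true slope on weekly hours worked is negative.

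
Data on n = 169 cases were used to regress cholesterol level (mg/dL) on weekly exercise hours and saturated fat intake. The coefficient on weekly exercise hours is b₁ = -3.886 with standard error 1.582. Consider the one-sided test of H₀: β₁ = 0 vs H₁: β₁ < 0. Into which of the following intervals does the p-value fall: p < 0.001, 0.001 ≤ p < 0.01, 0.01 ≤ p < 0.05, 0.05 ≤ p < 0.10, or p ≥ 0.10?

0.001 ≤ p < 0.01

t = -3.886 / 1.582 = -2.456.
df = n − k − 1 = 169 − 2 − 1 = 166.
One-sided p = P(T_{166} < t) ≈ 0.0075.
So 0.001 ≤ p < 0.01.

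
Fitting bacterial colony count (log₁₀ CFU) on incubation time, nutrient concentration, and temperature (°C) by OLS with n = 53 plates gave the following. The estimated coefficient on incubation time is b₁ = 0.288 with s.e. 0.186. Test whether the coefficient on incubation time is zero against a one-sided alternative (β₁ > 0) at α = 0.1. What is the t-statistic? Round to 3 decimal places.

t = 1.548

H₀: β₁ = 0 vs H₁: β₁ > 0.
t = (b₁ − β₁⁰)/SE = 0.288 / 0.186 = 1.548.
df = n − k − 1 = 53 − 3 − 1 = 49.
One-sided p ≈ 0.0640, which is < 0.1, so reject H₀.
There is evidence that the true slope on incubation time is positive, holding the other predictors fixed.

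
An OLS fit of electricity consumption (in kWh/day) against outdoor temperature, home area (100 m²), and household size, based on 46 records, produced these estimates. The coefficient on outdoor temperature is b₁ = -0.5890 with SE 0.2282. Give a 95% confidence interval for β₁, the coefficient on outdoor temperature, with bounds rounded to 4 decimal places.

(-1.0495, -0.1285)

df = n − k − 1 = 46 − 3 − 1 = 42.
t* = t_{0.025, 42} = 2.018082.
Margin = t* × SE = 2.018082 × 0.2282 = 0.460526.
CI: -0.5890 ± 0.460526 → (-1.0495, -0.1285).
With 95% confidence, each one-unit increase in outdoor temperature is associated with a change of between -1.0495 and -0.1285 kWh/day in electricity consumption, holding the other predictors fixed.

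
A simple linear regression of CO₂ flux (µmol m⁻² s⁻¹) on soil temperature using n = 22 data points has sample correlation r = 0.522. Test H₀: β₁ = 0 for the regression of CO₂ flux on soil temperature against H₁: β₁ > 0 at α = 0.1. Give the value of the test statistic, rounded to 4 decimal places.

t = 2.7369

t = r·√(n − 2)/√(1 − r²) = 0.522·√20/√0.727516 = 2.7369.
df = n − 2 = 20.
One-sided p ≈ 0.0064, which is < 0.1, so reject H₀.
There is evidence of a linear association between soil temperature and CO₂ flux.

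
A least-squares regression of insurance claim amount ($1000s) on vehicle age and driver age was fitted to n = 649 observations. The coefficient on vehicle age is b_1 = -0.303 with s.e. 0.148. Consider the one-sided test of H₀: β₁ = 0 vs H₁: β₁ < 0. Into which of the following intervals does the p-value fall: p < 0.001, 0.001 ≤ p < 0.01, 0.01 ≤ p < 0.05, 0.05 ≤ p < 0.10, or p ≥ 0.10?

t = -0.303 / 0.148 = -2.047.
df = n − k − 1 = 649 − 2 − 1 = 646.
One-sided p = P(T_{646} < t) ≈ 0.0205.
So 0.01 ≤ p < 0.05.

0.01 ≤ p < 0.05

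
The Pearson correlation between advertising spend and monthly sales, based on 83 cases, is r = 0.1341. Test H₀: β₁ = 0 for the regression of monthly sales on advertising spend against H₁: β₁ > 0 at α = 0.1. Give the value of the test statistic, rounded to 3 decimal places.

t = r·√(n − 2)/√(1 − r²) = 0.1341·√81/√0.982017 = 1.218.
df = n − 2 = 81.
One-sided p ≈ 0.1134, which is ≥ 0.1, so fail to reject H₀.
The data do not give significant evidence of a linear association between advertising spend and monthly sales.

t = 1.218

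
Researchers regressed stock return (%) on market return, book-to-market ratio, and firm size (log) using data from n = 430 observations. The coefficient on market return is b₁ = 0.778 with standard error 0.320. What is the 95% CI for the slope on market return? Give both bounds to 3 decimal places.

df = n − k − 1 = 430 − 3 − 1 = 426.
t* = t_{0.025, 426} = 1.965548.
Margin = t* × SE = 1.965548 × 0.320 = 0.62898.
CI: 0.778 ± 0.62898 → (0.149, 1.407).
With 95% confidence, each one-unit increase in market return is associated with a change of between 0.149 and 1.407 % in stock return, holding the other predictors fixed.

(0.149, 1.407)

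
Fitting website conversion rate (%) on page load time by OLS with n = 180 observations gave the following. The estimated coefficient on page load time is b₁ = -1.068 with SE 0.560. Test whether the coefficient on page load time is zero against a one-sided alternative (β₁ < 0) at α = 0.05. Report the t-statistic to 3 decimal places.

H₀: β₁ = 0 vs H₁: β₁ < 0.
t = (b₁ − β₁⁰)/SE = -1.068 / 0.560 = -1.907.
df = n − 2 = 180 − 2 = 178.
One-sided p ≈ 0.0291, which is < 0.05, so reject H₀.
There is evidence that the true slope on page load time is negative.

t = -1.907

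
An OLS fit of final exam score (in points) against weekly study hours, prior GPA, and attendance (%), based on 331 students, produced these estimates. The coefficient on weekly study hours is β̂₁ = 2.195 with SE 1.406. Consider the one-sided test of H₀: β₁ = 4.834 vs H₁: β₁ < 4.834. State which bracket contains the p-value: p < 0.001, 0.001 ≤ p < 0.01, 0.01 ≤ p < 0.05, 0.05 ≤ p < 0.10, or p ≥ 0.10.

t = (2.195 − 4.834) / 1.406 = -1.877.
df = n − k − 1 = 331 − 3 − 1 = 327.
One-sided p = P(T_{327} < t) ≈ 0.0307.
So 0.01 ≤ p < 0.05.

0.01 ≤ p < 0.05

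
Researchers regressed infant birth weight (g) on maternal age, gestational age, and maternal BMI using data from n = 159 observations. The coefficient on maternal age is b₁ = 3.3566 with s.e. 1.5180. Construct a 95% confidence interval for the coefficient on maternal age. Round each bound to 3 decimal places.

(0.358, 6.355)

df = n − k − 1 = 159 − 3 − 1 = 155.
t* = t_{0.025, 155} = 1.975387.
Margin = t* × SE = 1.975387 × 1.5180 = 2.99864.
CI: 3.3566 ± 2.99864 → (0.358, 6.355).
With 95% confidence, each one-unit increase in maternal age is associated with a change of between 0.358 and 6.355 g in infant birth weight, holding the other predictors fixed.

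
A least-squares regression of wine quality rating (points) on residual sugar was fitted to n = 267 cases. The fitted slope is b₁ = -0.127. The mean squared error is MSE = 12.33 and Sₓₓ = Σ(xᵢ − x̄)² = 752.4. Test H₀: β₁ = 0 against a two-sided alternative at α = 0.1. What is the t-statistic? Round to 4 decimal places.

SE(b₁) = √(MSE/Sₓₓ) = √(12.33/752.4) = 0.128014.
t = -0.127 / 0.128014 = -0.9921.
df = n − 2 = 265.
Two-sided p ≈ 0.3221, which is ≥ 0.1, so fail to reject H₀.
The data do not give significant evidence of an association between residual sugar and wine quality rating.

t = -0.9921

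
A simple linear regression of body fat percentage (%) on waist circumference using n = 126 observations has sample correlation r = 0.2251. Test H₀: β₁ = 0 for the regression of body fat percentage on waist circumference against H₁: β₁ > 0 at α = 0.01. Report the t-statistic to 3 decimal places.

t = 2.573

t = r·√(n − 2)/√(1 − r²) = 0.2251·√124/√0.94933 = 2.573.
df = n − 2 = 124.
One-sided p ≈ 0.0056, which is < 0.01, so reject H₀.
There is evidence of a linear association between waist circumference and body fat percentage.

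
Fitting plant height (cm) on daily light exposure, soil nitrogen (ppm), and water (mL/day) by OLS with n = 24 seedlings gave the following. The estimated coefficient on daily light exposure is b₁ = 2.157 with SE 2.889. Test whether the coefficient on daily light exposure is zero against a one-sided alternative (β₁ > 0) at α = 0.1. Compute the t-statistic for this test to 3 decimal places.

t = 0.747

H₀: β₁ = 0 vs H₁: β₁ > 0.
t = (b₁ − β₁⁰)/SE = 2.157 / 2.889 = 0.747.
df = n − k − 1 = 24 − 3 − 1 = 20.
One-sided p ≈ 0.2320, which is ≥ 0.1, so fail to reject H₀.
The data do not give significant evidence that the true slope on daily light exposure is positive, holding the other predictors fixed.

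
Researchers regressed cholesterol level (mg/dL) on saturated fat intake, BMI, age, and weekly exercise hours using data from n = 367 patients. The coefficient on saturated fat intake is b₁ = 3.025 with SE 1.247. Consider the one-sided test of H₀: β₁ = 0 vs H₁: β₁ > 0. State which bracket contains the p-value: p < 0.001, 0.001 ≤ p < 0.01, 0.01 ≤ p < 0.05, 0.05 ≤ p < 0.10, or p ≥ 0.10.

t = 3.025 / 1.247 = 2.426.
df = n − k − 1 = 367 − 4 − 1 = 362.
One-sided p = P(T_{362} > t) ≈ 0.0079.
So 0.001 ≤ p < 0.01.

0.001 ≤ p < 0.01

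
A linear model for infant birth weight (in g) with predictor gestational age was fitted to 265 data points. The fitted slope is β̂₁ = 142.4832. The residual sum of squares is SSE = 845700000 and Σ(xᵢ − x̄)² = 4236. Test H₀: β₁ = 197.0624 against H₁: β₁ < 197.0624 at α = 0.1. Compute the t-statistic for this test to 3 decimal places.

MSE = SSE/(n − 2) = 845700000/263 = 3.21559e+06.
SE(β̂₁) = √(MSE/Sₓₓ) = √(3.21559e+06/4236) = 27.5519.
t = (142.4832 − 197.0624) / 27.5519 = -1.981.
df = n − 2 = 263.
One-sided p ≈ 0.0243, which is < 0.1, so reject H₀.
There is evidence that the true slope on gestational age is below 197.0624 g per unit.

t = -1.981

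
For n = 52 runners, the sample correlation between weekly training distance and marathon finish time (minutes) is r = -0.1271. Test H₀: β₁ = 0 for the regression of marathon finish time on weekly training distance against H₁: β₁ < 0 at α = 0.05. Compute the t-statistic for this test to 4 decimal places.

t = r·√(n − 2)/√(1 − r²) = -0.1271·√50/√0.983846 = -0.9061.
df = n − 2 = 50.
One-sided p ≈ 0.1846, which is ≥ 0.05, so fail to reject H₀.
The data do not give significant evidence of a linear association between weekly training distance and marathon finish time.

t = -0.9061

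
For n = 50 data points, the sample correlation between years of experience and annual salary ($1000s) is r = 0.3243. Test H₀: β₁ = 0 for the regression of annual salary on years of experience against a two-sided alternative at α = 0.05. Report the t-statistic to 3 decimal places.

t = r·√(n − 2)/√(1 − r²) = 0.3243·√48/√0.89483 = 2.375.
df = n − 2 = 48.
Two-sided p ≈ 0.0216, which is < 0.05, so reject H₀.
There is evidence of a linear association between years of experience and annual salary.

t = 2.375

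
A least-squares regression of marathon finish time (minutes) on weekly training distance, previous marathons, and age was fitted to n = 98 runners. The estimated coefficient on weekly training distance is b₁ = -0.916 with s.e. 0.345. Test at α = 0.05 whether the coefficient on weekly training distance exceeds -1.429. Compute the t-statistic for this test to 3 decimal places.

t = 1.487

H₀: β₁ = -1.429 vs H₁: β₁ > -1.429.
t = (b₁ − β₁⁰)/SE = (-0.916 − (-1.429)) / 0.345 = 1.487.
df = n − k − 1 = 98 − 3 − 1 = 94.
One-sided p ≈ 0.0702, which is ≥ 0.05, so fail to reject H₀.
The data do not give significant evidence that the true slope on weekly training distance exceeds -1.429 minutes per unit, holding the other predictors fixed.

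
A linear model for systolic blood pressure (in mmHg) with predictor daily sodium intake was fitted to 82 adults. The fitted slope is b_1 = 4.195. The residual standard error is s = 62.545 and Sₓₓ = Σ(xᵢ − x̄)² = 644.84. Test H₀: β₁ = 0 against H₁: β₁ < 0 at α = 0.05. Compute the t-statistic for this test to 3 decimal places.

t = 1.703

SE(b_1) = s/√Sₓₓ = 62.545/√644.84 = 2.46301.
t = 4.195 / 2.46301 = 1.703.
df = n − 2 = 80.
One-sided p ≈ 0.9538, which is ≥ 0.05, so fail to reject H₀.
The data do not give significant evidence that the true slope on daily sodium intake is negative.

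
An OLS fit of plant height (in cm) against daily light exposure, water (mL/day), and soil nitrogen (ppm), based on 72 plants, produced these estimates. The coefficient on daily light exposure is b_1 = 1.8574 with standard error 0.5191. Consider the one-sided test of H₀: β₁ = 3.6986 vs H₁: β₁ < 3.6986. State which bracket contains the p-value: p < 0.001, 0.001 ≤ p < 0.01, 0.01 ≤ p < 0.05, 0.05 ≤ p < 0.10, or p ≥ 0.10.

p < 0.001

t = (1.8574 − 3.6986) / 0.5191 = -3.547.
df = n − k − 1 = 72 − 3 − 1 = 68.
One-sided p = P(T_{68} < t) ≈ 0.0004.
So p < 0.001.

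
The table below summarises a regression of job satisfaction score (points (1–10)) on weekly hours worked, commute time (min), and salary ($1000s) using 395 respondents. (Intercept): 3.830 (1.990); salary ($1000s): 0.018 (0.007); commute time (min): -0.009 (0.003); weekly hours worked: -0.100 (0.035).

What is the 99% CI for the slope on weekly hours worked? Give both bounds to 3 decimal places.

(-0.191, -0.009)

Read off: b = -0.100, SE = 0.035 for weekly hours worked.
df = n − k − 1 = 395 − 3 − 1 = 391.
t* = t_{0.005, 391} = 2.588462.
Margin = t* × SE = 2.588462 × 0.035 = 0.09060.
CI: -0.100 ± 0.09060 → (-0.191, -0.009).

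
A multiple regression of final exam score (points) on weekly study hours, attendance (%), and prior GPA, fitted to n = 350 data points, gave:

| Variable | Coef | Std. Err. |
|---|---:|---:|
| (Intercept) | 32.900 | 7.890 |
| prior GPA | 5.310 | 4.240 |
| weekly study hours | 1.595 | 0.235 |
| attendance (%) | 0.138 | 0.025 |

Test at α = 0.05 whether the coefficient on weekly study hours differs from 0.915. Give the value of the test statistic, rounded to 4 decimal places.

Read off: b = 1.595, SE = 0.235 for weekly study hours.
H₀: β₁ = 0.915 vs H₁: β₁ ≠ 0.915.
t = (1.595 − 0.915) / 0.235 = 2.8936.
df = n − k − 1 = 350 − 3 − 1 = 346.
Two-sided p ≈ 0.0040, which is < 0.05, so reject H₀.
There is evidence that the true slope on weekly study hours differs from 0.915 points per unit, holding the other predictors fixed.

t = 2.8936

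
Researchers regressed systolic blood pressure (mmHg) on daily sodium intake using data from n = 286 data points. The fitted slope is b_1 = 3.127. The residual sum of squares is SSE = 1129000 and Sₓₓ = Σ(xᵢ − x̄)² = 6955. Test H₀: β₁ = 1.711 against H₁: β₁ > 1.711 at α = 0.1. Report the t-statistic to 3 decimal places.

t = 1.873

MSE = SSE/(n − 2) = 1129000/284 = 3975.35.
SE(b_1) = √(MSE/Sₓₓ) = √(3975.35/6955) = 0.75603.
t = (3.127 − 1.711) / 0.75603 = 1.873.
df = n − 2 = 284.
One-sided p ≈ 0.0311, which is < 0.1, so reject H₀.
There is evidence that the true slope on daily sodium intake exceeds 1.711 mmHg per unit.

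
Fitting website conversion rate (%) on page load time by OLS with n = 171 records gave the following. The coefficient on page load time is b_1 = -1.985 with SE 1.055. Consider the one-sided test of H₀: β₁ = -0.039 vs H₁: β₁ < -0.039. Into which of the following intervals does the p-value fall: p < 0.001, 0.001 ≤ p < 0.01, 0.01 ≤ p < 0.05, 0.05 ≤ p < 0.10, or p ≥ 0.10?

t = (-1.985 − (-0.039)) / 1.055 = -1.845.
df = n − 2 = 171 − 2 = 169.
One-sided p = P(T_{169} < t) ≈ 0.0334.
So 0.01 ≤ p < 0.05.

0.01 ≤ p < 0.05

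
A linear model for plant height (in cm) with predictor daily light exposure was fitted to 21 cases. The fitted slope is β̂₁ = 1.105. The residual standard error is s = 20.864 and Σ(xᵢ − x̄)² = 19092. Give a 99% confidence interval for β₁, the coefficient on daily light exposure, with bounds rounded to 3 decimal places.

(0.673, 1.537)

SE(β̂₁) = s/√Sₓₓ = 20.864/√19092 = 0.150998.
df = n − 2 = 19.
t* = t_{0.005, 19} = 2.860935.
Margin = t* × SE = 2.860935 × 0.150998 = 0.43200.
CI: 1.105 ± 0.43200 → (0.673, 1.537).
With 99% confidence, each one-unit increase in daily light exposure is associated with a change of between 0.673 and 1.537 cm in plant height.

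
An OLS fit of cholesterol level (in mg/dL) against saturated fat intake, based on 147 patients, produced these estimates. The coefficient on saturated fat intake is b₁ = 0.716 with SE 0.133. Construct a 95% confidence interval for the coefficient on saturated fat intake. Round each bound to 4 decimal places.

df = n − 2 = 147 − 2 = 145.
t* = t_{0.025, 145} = 1.97646.
Margin = t* × SE = 1.97646 × 0.133 = 0.262869.
CI: 0.716 ± 0.262869 → (0.4531, 0.9789).
With 95% confidence, each one-unit increase in saturated fat intake is associated with a change of between 0.4531 and 0.9789 mg/dL in cholesterol level.

(0.4531, 0.9789)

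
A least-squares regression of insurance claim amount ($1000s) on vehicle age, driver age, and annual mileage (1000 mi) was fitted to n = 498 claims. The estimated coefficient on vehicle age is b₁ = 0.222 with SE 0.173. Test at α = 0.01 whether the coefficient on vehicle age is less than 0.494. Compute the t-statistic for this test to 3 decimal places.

t = -1.572

H₀: β₁ = 0.494 vs H₁: β₁ < 0.494.
t = (b₁ − β₁⁰)/SE = (0.222 − 0.494) / 0.173 = -1.572.
df = n − k − 1 = 498 − 3 − 1 = 494.
One-sided p ≈ 0.0583, which is ≥ 0.01, so fail to reject H₀.
The data do not give significant evidence that the true slope on vehicle age is below 0.494 $1000s per unit, holding the other predictors fixed.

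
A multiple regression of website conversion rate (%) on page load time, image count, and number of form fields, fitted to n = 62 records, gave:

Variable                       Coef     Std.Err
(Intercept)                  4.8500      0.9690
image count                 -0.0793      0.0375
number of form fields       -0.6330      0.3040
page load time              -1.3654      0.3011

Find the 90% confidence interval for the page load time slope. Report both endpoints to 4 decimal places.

Read off: b = -1.3654, SE = 0.3011 for page load time.
df = n − k − 1 = 62 − 3 − 1 = 58.
t* = t_{0.05, 58} = 1.671553.
Margin = t* × SE = 1.671553 × 0.3011 = 0.503305.
CI: -1.3654 ± 0.503305 → (-1.8687, -0.8621).

(-1.8687, -0.8621)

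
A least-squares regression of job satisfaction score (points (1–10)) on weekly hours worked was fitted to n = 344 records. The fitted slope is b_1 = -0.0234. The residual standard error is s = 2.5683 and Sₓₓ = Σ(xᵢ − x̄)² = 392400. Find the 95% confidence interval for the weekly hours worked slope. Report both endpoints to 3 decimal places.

SE(b_1) = s/√Sₓₓ = 2.5683/√392400 = 0.00409998.
df = n − 2 = 342.
t* = t_{0.025, 342} = 1.966925.
Margin = t* × SE = 1.966925 × 0.00409998 = 0.00806.
CI: -0.0234 ± 0.00806 → (-0.031, -0.015).
With 95% confidence, each one-unit increase in weekly hours worked is associated with a change of between -0.031 and -0.015 points (1–10) in job satisfaction score.

(-0.031, -0.015)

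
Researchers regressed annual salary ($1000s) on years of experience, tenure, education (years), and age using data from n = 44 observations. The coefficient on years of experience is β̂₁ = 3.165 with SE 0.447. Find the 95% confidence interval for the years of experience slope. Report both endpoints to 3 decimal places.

(2.261, 4.069)

df = n − k − 1 = 44 − 4 − 1 = 39.
t* = t_{0.025, 39} = 2.022691.
Margin = t* × SE = 2.022691 × 0.447 = 0.90414.
CI: 3.165 ± 0.90414 → (2.261, 4.069).
With 95% confidence, each one-unit increase in years of experience is associated with a change of between 2.261 and 4.069 $1000s in annual salary, holding the other predictors fixed.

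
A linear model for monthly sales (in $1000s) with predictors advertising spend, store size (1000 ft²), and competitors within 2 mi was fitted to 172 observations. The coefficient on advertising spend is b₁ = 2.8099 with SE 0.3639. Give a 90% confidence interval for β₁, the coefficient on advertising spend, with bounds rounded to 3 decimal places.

(2.208, 3.412)

df = n − k − 1 = 172 − 3 − 1 = 168.
t* = t_{0.05, 168} = 1.653974.
Margin = t* × SE = 1.653974 × 0.3639 = 0.60188.
CI: 2.8099 ± 0.60188 → (2.208, 3.412).
With 90% confidence, each one-unit increase in advertising spend is associated with a change of between 2.208 and 3.412 $1000s in monthly sales, holding the other predictors fixed.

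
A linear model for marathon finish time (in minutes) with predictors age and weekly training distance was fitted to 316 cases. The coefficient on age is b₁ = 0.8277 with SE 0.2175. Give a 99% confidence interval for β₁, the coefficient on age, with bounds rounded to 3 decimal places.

(0.264, 1.391)

df = n − k − 1 = 316 − 2 − 1 = 313.
t* = t_{0.005, 313} = 2.591628.
Margin = t* × SE = 2.591628 × 0.2175 = 0.56368.
CI: 0.8277 ± 0.56368 → (0.264, 1.391).
With 99% confidence, each one-unit increase in age is associated with a change of between 0.264 and 1.391 minutes in marathon finish time, holding the other predictors fixed.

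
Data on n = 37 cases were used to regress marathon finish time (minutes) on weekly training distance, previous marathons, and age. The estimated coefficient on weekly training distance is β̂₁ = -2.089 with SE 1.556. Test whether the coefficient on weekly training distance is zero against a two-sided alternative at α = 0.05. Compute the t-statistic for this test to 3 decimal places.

H₀: β₁ = 0 vs H₁: β₁ ≠ 0.
t = (β̂₁ − β₁⁰)/SE = -2.089 / 1.556 = -1.343.
df = n − k − 1 = 37 − 3 − 1 = 33.
Two-sided p ≈ 0.1886, which is ≥ 0.05, so fail to reject H₀.
The data do not give significant evidence of an association between weekly training distance and marathon finish time, after adjusting for the other predictors.

t = -1.343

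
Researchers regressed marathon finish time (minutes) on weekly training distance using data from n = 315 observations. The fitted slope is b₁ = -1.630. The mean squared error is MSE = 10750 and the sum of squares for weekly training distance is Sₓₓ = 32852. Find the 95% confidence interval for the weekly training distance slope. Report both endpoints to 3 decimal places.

SE(b₁) = √(MSE/Sₓₓ) = √(10750/32852) = 0.572036.
df = n − 2 = 313.
t* = t_{0.025, 313} = 1.967572.
Margin = t* × SE = 1.967572 × 0.572036 = 1.12552.
CI: -1.630 ± 1.12552 → (-2.756, -0.504).
With 95% confidence, each one-unit increase in weekly training distance is associated with a change of between -2.756 and -0.504 minutes in marathon finish time.

(-2.756, -0.504)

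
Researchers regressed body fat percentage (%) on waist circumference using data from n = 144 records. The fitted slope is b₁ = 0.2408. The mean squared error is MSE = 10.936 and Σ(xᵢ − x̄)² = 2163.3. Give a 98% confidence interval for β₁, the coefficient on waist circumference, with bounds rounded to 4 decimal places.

(0.0735, 0.4081)

SE(b₁) = √(MSE/Sₓₓ) = √(10.936/2163.3) = 0.0711002.
df = n − 2 = 142.
t* = t_{0.01, 142} = 2.352895.
Margin = t* × SE = 2.352895 × 0.0711002 = 0.167291.
CI: 0.2408 ± 0.167291 → (0.0735, 0.4081).
With 98% confidence, each one-unit increase in waist circumference is associated with a change of between 0.0735 and 0.4081 % in body fat percentage.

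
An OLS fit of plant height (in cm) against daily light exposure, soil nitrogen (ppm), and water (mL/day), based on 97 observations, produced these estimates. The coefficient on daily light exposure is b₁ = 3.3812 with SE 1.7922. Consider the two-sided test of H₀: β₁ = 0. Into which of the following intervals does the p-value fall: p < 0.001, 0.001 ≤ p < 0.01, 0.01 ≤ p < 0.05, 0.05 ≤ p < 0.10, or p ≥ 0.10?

t = 3.3812 / 1.7922 = 1.887.
df = n − k − 1 = 97 − 3 − 1 = 93.
Two-sided p = 2·P(T_{93} > |t|) ≈ 0.0623.
So 0.05 ≤ p < 0.10.

0.05 ≤ p < 0.10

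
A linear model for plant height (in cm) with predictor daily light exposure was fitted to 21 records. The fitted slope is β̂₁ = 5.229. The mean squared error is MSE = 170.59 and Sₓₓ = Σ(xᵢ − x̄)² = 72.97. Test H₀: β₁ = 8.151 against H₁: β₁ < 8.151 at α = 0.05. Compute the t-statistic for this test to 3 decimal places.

SE(β̂₁) = √(MSE/Sₓₓ) = √(170.59/72.97) = 1.52899.
t = (5.229 − 8.151) / 1.52899 = -1.911.
df = n − 2 = 19.
One-sided p ≈ 0.0356, which is < 0.05, so reject H₀.
There is evidence that the true slope on daily light exposure is below 8.151 cm per unit.

t = -1.911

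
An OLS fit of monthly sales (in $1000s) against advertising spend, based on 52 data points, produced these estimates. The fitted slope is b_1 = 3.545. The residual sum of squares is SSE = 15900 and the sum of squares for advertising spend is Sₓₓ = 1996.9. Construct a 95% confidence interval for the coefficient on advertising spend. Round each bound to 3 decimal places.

(2.743, 4.347)

MSE = SSE/(n − 2) = 15900/50 = 318.
SE(b_1) = √(MSE/Sₓₓ) = √(318/1996.9) = 0.399057.
df = n − 2 = 50.
t* = t_{0.025, 50} = 2.008559.
Margin = t* × SE = 2.008559 × 0.399057 = 0.80153.
CI: 3.545 ± 0.80153 → (2.743, 4.347).
With 95% confidence, each one-unit increase in advertising spend is associated with a change of between 2.743 and 4.347 $1000s in monthly sales.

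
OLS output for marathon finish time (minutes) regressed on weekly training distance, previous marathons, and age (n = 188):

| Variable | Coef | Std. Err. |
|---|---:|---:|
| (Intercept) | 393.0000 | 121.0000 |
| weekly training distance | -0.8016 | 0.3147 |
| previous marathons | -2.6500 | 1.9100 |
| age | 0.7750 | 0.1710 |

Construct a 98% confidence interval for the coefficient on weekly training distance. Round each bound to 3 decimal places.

Read off: b = -0.8016, SE = 0.3147 for weekly training distance.
df = n − k − 1 = 188 − 3 − 1 = 184.
t* = t_{0.01, 184} = 2.346785.
Margin = t* × SE = 2.346785 × 0.3147 = 0.73853.
CI: -0.8016 ± 0.73853 → (-1.540, -0.063).

(-1.540, -0.063)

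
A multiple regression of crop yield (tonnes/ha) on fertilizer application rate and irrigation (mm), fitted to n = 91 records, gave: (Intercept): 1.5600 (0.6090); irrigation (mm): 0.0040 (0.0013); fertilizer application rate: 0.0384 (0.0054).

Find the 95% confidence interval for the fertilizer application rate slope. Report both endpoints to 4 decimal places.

Read off: b = 0.0384, SE = 0.0054 for fertilizer application rate.
df = n − k − 1 = 91 − 2 − 1 = 88.
t* = t_{0.025, 88} = 1.98729.
Margin = t* × SE = 1.98729 × 0.0054 = 0.010731.
CI: 0.0384 ± 0.010731 → (0.0277, 0.0491).

(0.0277, 0.0491)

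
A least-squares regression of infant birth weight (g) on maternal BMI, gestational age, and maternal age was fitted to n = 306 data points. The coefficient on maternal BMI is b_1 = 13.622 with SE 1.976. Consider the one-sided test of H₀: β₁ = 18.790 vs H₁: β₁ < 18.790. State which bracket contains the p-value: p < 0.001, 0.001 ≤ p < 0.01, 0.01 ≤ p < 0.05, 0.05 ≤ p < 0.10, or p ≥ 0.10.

0.001 ≤ p < 0.01

t = (13.622 − 18.790) / 1.976 = -2.615.
df = n − k − 1 = 306 − 3 − 1 = 302.
One-sided p = P(T_{302} < t) ≈ 0.0047.
So 0.001 ≤ p < 0.01.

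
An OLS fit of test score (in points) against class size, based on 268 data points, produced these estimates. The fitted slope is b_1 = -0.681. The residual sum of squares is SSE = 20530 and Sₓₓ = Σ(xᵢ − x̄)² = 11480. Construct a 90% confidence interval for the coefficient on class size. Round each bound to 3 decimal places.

(-0.816, -0.546)

MSE = SSE/(n − 2) = 20530/266 = 77.1805.
SE(b_1) = √(MSE/Sₓₓ) = √(77.1805/11480) = 0.0819941.
df = n − 2 = 266.
t* = t_{0.05, 266} = 1.650602.
Margin = t* × SE = 1.650602 × 0.0819941 = 0.13534.
CI: -0.681 ± 0.13534 → (-0.816, -0.546).
With 90% confidence, each one-unit increase in class size is associated with a change of between -0.816 and -0.546 points in test score.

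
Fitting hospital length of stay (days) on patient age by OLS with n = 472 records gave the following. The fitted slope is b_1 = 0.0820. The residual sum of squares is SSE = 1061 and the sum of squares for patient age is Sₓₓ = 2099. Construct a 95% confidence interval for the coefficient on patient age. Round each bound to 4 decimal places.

MSE = SSE/(n − 2) = 1061/470 = 2.25745.
SE(b_1) = √(MSE/Sₓₓ) = √(2.25745/2099) = 0.0327946.
df = n − 2 = 470.
t* = t_{0.025, 470} = 1.965024.
Margin = t* × SE = 1.965024 × 0.0327946 = 0.064442.
CI: 0.0820 ± 0.064442 → (0.0176, 0.1464).
With 95% confidence, each one-unit increase in patient age is associated with a change of between 0.0176 and 0.1464 days in hospital length of stay.

(0.0176, 0.1464)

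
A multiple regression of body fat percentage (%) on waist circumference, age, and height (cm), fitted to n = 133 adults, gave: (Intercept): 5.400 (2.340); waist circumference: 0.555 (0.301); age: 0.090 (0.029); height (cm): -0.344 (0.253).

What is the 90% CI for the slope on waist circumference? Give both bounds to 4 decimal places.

(0.0563, 1.0537)

Read off: b = 0.555, SE = 0.301 for waist circumference.
df = n − k − 1 = 133 − 3 − 1 = 129.
t* = t_{0.05, 129} = 1.656752.
Margin = t* × SE = 1.656752 × 0.301 = 0.498682.
CI: 0.555 ± 0.498682 → (0.0563, 1.0537).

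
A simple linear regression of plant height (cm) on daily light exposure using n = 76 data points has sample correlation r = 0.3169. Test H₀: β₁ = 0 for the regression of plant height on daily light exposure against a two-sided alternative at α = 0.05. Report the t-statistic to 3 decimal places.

t = r·√(n − 2)/√(1 − r²) = 0.3169·√74/√0.899574 = 2.874.
df = n − 2 = 74.
Two-sided p ≈ 0.0053, which is < 0.05, so reject H₀.
There is evidence of a linear association between daily light exposure and plant height.

t = 2.874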